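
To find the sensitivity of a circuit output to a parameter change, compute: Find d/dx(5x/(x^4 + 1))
Quotient rule: (f/g)'=(f'g - fg')/g²
f=5x, f'=5
g=x^4+1, g'=4x^3

Answer: (5·(x^4+1)-20x^4)/(x^4+1)²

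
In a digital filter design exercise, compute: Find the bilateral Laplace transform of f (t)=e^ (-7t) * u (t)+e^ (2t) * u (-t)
For e^(-7t) * u(t): L = 1/(s+7), Re(s) > -7
For e^(2t) * u(-t): L = -1/(s-2), Re(s) < 2
Combined: F(s) = 1/(s+7)-1/(s-2), -7 < Re(s) < 2

Answer: 1/(s+7)-1/(s-2), ROC: -7 < Re(s) < 2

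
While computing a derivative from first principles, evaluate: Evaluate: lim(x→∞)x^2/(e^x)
Apply L'Hôpital 2 times (∞/∞ each time):
Eventually get 2!/(e^x) → 0

Answer: 0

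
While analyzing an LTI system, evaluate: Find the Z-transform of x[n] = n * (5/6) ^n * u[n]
Using the property Z{n * a^n * u[n]} = az/(z-a)^2
With a = 5/6: X(z) = (5/6)z/(z - 5/6)^2, |z| > 5/6

Answer: (5/6)z/(z - 5/6)^2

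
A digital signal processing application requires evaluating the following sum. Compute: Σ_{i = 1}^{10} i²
Using formula: Σ i^2=n(n + 1)(2n + 1)/6=10·11·21/6=385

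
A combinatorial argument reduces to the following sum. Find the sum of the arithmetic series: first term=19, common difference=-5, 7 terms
Last term: a_n = 19 + (7 - 1)·-5 = -11
Sum = n(a_1 + a_n)/2 = 7(19 + (-11))/2 = 28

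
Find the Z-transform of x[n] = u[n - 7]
Using the time-shift property: Z{u[n-7]} = z^(-7) * z/(z-1)
= z^(-6)/(z-1)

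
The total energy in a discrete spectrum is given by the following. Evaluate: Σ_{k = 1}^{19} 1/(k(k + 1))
Partial fractions: 1/(k(k+1)) = 1/k - 1/(k+1)
Telescoping sum: 1(1-1/20) = 1·19/20

Answer: 19/20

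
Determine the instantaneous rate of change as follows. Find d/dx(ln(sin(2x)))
Chain rule: d/dx[ln(u)] = u'/u where u = sin(2x)
u' = 2cos(2x)

Answer: (2cos(2x))/(sin(2x))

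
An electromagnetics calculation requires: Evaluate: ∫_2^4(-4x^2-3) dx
Step 1: Find antiderivative F(x) = (-4/3)x^3 - 3x
Step 2: F(4) - F(2) = -292/3 - (-50/3) = -242/3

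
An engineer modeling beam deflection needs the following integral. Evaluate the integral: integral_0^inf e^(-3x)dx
integral_0^inf e^(-3x) dx=[-1/3*e^(-3x)]_0^inf
=0 - (-1/3)=1/3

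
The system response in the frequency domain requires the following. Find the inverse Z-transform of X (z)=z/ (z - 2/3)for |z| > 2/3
Standard pair: z/(z-a) <-> a^n * u[n] for causal signals
With a = 2/3: x[n] = (2/3)^n * u[n]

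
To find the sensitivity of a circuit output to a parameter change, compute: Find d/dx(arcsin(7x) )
d/dx[arcsin(u)]=u'/√(1-u²), u=7x, u'=7

Answer: 7/√(1-49x²)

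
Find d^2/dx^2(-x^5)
Apply power rule 2 times:
d^1: -5x^4
d^2: -20x^3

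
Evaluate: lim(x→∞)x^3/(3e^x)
Apply L'Hôpital 3 times (∞/∞ each time):
Eventually get 3!/(3e^x) → 0

Answer: 0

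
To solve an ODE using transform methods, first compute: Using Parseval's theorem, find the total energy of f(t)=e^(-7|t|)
Parseval's theorem: E = integral |f(t)|^2 dt = (1/2pi) integral |F(omega)|^2 domega
E = integral_{-inf}^{inf} e^(-14|t|) dt = 2*integral_0^inf e^(-14t) dt = 2/(2*7) = 1/7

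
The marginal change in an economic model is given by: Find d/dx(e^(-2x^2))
Chain rule: d/dx[e^u]=e^u · u' where u=-2x^2
u'=-4x

Answer: -4x·e^(-2x^2)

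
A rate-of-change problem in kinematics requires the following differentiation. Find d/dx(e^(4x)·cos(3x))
Product rule: (fg)'=f'g + fg'
f=e^(4x), f'=4·e^(4x)
g=cos(3x), g'=-3·sin(3x)

Answer: 4·e^(4x)·cos(3x) - 3·e^(4x)·sin(3x)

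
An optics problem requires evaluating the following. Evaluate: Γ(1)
Γ(n)=(n-1)! for positive integers
Γ(1)=0!=1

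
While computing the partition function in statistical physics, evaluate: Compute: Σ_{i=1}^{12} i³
Using formula: Σ i^3=[n(n + 1)/2]²=[12·13/2]²=6084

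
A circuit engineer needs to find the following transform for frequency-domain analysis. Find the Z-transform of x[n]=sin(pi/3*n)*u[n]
Z{sin(w0*n)*u[n]}=z*sin(w0)/(z^2 - 2z*cos(w0) + 1)
With w0=pi/3: X(z)=z*sin(pi/3)/(z^2 - 2z*cos(pi/3) + 1)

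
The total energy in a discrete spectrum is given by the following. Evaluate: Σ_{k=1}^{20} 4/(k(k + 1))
Partial fractions: 4/(k(k + 1))=4/k - 4/(k + 1)
Telescoping sum: 4(1 - 1/21)=4·20/21

Answer: 80/21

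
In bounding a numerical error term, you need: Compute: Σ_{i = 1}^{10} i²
Using formula: Σ i^2 = n(n + 1)(2n + 1)/6 = 10·11·21/6 = 385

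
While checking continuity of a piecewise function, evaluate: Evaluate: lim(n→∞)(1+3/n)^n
This is the definition of e^3: lim(1+3/n)^n = e^3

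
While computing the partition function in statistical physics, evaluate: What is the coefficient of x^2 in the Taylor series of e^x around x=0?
Taylor series of e^x = Σ x^n/n!
Coefficient of x^2 = 1/2! = 1/2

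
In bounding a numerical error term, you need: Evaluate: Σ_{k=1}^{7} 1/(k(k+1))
Partial fractions: 1/(k(k+1))=1/k - 1/(k+1)
Telescoping sum: 1(1-1/8)=1·7/8

Answer: 7/8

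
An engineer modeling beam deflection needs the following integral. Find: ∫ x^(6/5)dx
Power rule: ∫ x^(6/5) dx = x^(11/5)/(11/5) + C

Answer: (5/11)·x^(11/5) + C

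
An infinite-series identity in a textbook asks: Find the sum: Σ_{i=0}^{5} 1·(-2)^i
Geometric series: S = a(1 - r^n)/(1 - r)
a = 1, r = -2, n = 6
S = 1(1-64)/3 = -21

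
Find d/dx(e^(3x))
Chain rule: d/dx[e^u]=e^u · u' where u=3x
u'=3

Answer: 3·e^(3x)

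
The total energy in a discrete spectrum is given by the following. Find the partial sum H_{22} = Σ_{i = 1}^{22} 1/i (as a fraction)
H_22 = 1 + 1/2 + 1/3 + ... + 1/22
= 19093197/5173168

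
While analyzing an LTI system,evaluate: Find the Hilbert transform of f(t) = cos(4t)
The Hilbert transform shifts each frequency component by -pi/2.
H{cos(wt)}=sin(wt)
With w=4: H{cos(4t)}=sin(4t)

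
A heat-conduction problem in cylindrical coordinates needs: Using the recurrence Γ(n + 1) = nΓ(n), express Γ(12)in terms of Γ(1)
Γ(12)=11Γ(11)=11·10Γ(10)=...=11!·Γ(1)=39916800·Γ(1)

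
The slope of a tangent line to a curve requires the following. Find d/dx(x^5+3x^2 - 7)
Power rule: d/dx(ax^n)=n·a·x^(n-1)
Term by term: 5·x^4+6·x

Answer: 5x^4+6x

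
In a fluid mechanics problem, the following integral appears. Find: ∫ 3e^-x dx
Since d/dx[e^-x] = - e^-x, we get -3e^-x+C

Answer: -3e^-x+C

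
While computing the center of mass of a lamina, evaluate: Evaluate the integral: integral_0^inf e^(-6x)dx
integral_0^inf e^(-6x) dx=[-1/6*e^(-6x)]_0^inf
=0 - (-1/6)=1/6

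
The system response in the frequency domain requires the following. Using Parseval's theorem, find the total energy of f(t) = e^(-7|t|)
Parseval's theorem: E=integral |f(t)|^2 dt=(1/2pi) integral |F(omega)|^2 domega
E=integral_{-inf}^{inf} e^(-14|t|) dt=2 * integral_0^inf e^(-14t) dt=2/(2 * 7)=1/7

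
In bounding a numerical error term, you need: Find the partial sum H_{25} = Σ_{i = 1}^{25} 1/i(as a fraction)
H_25 = 1+1/2+1/3+...+1/25
= 34052522467/8923714800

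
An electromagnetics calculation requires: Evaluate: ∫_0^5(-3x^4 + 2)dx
Step 1: Find antiderivative F(x)=(-3/5)x^5 + 2x
Step 2: F(5) - F(0)=-1865 - (0)=-1865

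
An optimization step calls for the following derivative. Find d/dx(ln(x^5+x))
Chain rule: d/dx[ln(u)]=u'/u where u=x^5 + x
u'=5x^4 + 1

Answer: (5x^4 + 1)/(x^5 + x)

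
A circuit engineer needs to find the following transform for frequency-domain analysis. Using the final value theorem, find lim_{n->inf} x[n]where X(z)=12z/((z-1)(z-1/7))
Final value theorem: lim x[n]=lim_{z->1} (z-1) * X(z)
(z-1) * X(z)=12z/(z-1/7)
As z->1: 12/(1-1/7)=12/(6/7)=14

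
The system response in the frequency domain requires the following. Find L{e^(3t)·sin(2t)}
First shifting: L{e^(at)f(t)}=F(s-a)
L{sin(2t)}=2/(s²+4)
Shift: 2/((s-3)²+4)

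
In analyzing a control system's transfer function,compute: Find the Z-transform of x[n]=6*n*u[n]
Z{n*u[n]} = z/(z-1)^2
By linearity: Z{6*n*u[n]} = 6z/(z-1)^2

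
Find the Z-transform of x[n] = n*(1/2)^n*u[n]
Using the property Z{n*a^n*u[n]}=az/(z-a)^2
With a=1/2: X(z)=(1/2)z/(z - 1/2)^2, |z| > 1/2

Answer: (1/2)z/(z - 1/2)^2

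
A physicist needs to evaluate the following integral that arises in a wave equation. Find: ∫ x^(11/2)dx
Power rule: ∫ x^(11/2) dx = x^(13/2)/(13/2) + C

Answer: (2/13)·x^(13/2) + C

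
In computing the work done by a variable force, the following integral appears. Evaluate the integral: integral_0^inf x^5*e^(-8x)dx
This is a Gamma integral. Substitute u = 8x (du = 8 dx):
integral_0^inf x^5*e^(-8x) dx = (1/8^6) integral_0^inf u^5*e^(-u) du
= Gamma(6)/8^6 = 5!/8^6 = 120/262144

Answer: 15/32768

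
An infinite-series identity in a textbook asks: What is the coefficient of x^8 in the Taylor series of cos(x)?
cos(x) = Σ (-1)^k x^(2k)/(2k)!
For x^8: (-1)^4/8! = 1/40320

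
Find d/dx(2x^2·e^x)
Product rule: (fg)' = f'g + fg'
f = 2x^2, f' = 4x
g = e^x, g' = e^x

Answer: 4x·e^x + 2x^2·e^x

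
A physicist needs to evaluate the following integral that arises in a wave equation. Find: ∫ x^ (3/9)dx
Power rule: ∫ x^(1/3) dx = x^(4/3)/(4/3)+C

Answer: (3/4)·x^(4/3)+C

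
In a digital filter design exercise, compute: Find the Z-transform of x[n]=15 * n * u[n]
Z{n*u[n]}=z/(z-1)^2
By linearity: Z{15*n*u[n]}=15z/(z-1)^2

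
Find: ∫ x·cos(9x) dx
By parts: u = x, dv = cos(9x) dx
du = dx, v = sin(9x)/9
= x·sin(9x)/9 + cos(9x)/9² + C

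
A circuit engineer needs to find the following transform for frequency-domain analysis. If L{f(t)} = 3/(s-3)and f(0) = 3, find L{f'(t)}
L{f'(t)} = s·F(s) - f(0) = 3s/(s-3) - 3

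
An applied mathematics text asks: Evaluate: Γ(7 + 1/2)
Γ(n+1/2)=(2n)!√π/(4^n·n!)
=87178291200√π/(16384·5040)=(135135/128)·√π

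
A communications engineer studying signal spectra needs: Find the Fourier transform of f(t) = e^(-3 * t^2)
The Fourier transform of a Gaussian e^(-a*t^2) is sqrt(pi/a)*e^(-omega^2/(4a)).
With a = 3: F(omega) = sqrt(pi/3)*e^(-omega^2/12)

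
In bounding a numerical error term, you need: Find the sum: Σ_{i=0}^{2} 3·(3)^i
Geometric series: S = a(1 - r^n)/(1 - r)
a = 3, r = 3, n = 3
S = 3(1 - 27)/-2 = 39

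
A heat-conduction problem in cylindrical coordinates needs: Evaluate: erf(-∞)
erf(-∞) = -1 (the error function is odd, so erf(-∞) = -erf(∞) = -1)

Answer: -1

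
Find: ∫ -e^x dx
Since d/dx[e^x] = + e^x, we get -1e^x + C

Answer: -e^x + C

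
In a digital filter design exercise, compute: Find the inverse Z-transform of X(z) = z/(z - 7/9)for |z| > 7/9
Standard pair: z/(z-a) <-> a^n*u[n] for causal signals
With a = 7/9: x[n] = (7/9)^n*u[n]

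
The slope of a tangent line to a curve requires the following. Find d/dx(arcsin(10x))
d/dx[arcsin(u)] = u'/√(1-u²), u = 10x, u' = 10

Answer: 10/√(1 - 100x²)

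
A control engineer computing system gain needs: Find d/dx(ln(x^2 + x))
Chain rule: d/dx[ln(u)]=u'/u where u=x^2 + x
u'=2x + 1

Answer: (2x + 1)/(x^2 + x)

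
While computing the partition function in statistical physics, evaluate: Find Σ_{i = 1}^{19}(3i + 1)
= 3·Σ i + 1·19 = 3·190 + 19 = 589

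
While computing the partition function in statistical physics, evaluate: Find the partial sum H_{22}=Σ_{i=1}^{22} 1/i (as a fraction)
H_22 = 1 + 1/2 + 1/3 + ... + 1/22
= 19093197/5173168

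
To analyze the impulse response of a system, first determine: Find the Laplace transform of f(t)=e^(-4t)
L{e^(at)}=1/(s-a)
L{e^(-4t)}=1/(s + 4)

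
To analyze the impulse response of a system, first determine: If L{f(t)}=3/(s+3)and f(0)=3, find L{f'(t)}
L{f'(t)} = s·F(s) - f(0) = 3s/(s+3)-3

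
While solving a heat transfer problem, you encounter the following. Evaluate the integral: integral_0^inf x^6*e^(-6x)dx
This is a Gamma integral. Substitute u = 6x (du = 6 dx):
integral_0^inf x^6 * e^(-6x) dx = (1/6^7) integral_0^inf u^6 * e^(-u) du
= Gamma(7)/6^7 = 6!/6^7 = 720/279936

Answer: 5/1944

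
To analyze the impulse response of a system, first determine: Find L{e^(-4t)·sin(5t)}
First shifting: L{e^(at)f(t)} = F(s-a)
L{sin(5t)} = 5/(s² + 25)
Shift: 5/((s + 4)² + 25)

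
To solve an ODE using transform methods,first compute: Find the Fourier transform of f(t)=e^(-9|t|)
Using the standard pair: F{e^(-a|t|)} = 2a/(a^2 + omega^2)
With a = 9: F(omega) = 18/(81 + omega^2)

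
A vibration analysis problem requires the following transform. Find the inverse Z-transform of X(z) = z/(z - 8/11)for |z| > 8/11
Standard pair: z/(z-a) <-> a^n * u[n] for causal signals
With a = 8/11: x[n] = (8/11)^n * u[n]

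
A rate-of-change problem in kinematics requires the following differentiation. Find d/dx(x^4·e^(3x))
Product rule: (fg)'=f'g + fg'
f=x^4, f'=4x^3
g=e^(3x), g'=3·e^(3x)

Answer: 4x^3·e^(3x) + 3x^4·e^(3x)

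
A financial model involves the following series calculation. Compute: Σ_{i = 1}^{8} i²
Using formula: Σ i^2=n(n+1)(2n+1)/6=8·9·17/6=204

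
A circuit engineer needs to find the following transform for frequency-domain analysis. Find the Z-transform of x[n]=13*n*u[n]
Z{n*u[n]} = z/(z-1)^2
By linearity: Z{13*n*u[n]} = 13z/(z-1)^2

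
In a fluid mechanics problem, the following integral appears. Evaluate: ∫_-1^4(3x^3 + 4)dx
Step 1: Find antiderivative F(x)=(3/4)x^4 + 4x
Step 2: F(4) - F(-1)=208 - (-13/4)=845/4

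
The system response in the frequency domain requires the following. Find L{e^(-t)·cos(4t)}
First shifting: L{e^(at)f(t)} = F(s-a)
L{cos(4t)} = s/(s²+16)
Shift: (s+1)/((s+1)²+16)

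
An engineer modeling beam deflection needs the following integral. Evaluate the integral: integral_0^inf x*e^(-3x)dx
This is a Gamma integral. Substitute u = 3x (du = 3 dx):
integral_0^inf x*e^(-3x) dx = (1/3^2) integral_0^inf u^1*e^(-u) du
= Gamma(2)/3^2 = 1!/3^2 = 1/9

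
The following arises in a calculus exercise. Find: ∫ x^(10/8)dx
Power rule: ∫ x^(5/4) dx=x^(9/4)/(9/4) + C

Answer: (4/9)·x^(9/4) + C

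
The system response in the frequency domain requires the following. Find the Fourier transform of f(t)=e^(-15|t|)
Using the standard pair: F{e^(-a|t|)}=2a/(a^2+omega^2)
With a=15: F(omega)=30/(225+omega^2)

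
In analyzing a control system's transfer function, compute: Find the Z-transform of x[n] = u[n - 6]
Using the time-shift property: Z{u[n-6]} = z^(-6)*z/(z-1)
= z^(-5)/(z-1)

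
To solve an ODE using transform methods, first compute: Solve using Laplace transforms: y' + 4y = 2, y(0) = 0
Take L of both sides: sY(s)-0+4Y(s)=2/s
Y(s)(s+4)=2/s+0
Y(s)=2/(s(s+4))+0/(s+4)
Partial fractions: 2/(s(s+4))=(1/2)/s - (1/2)/(s+4)
So Y(s)=(1/2)/s - (1/2)/(s+4)
Inverse transform (L^(-1){1/s}=1, L^(-1){1/(s+4)}=e^(-4t)):

Answer: y(t)=1/2 - (1/2)·e^(-4t)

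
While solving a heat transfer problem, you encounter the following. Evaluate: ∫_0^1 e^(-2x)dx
Antiderivative: (1/(-2))e^(-2x)
Evaluate: (1/(-2))(e^-2 - 1)

Answer: (e^-2 - 1)/(-2)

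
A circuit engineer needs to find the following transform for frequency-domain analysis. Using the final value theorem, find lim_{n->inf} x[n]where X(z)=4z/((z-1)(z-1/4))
Final value theorem: lim x[n]=lim_{z->1} (z-1)*X(z)
(z-1)*X(z)=4z/(z-1/4)
As z->1: 4/(1-1/4)=4/(3/4)=16/3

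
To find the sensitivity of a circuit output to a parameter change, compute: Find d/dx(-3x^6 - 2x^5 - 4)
Power rule: d/dx(ax^n)=n·a·x^(n-1)
Term by term: -18·x^5 - 10·x^4

Answer: -18x^5 - 10x^4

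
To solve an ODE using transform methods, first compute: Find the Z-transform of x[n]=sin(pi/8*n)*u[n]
Z{sin(w0*n)*u[n]} = z*sin(w0)/(z^2 - 2z*cos(w0) + 1)
With w0 = pi/8: X(z) = z*sin(pi/8)/(z^2 - 2z*cos(pi/8) + 1)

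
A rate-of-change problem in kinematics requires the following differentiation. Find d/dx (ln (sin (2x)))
Chain rule: d/dx[ln(u)]=u'/u where u=sin(2x)
u'=2cos(2x)

Answer: (2cos(2x))/(sin(2x))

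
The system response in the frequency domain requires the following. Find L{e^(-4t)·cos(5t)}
First shifting: L{e^(at)f(t)} = F(s-a)
L{cos(5t)} = s/(s² + 25)
Shift: (s + 4)/((s + 4)² + 25)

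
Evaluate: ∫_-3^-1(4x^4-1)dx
Step 1: Find antiderivative F(x) = (4/5)x^5 - x
Step 2: F(-1) - F(-3) = 1/5 - (-957/5) = 958/5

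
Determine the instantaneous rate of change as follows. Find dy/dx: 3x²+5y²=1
Differentiate: 6x+10y·(dy/dx)=0
dy/dx=-6x/(10y)=-(3/5)·(x/y)

Answer: dy/dx=-(3/5)·(x/y)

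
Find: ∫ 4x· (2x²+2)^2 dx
Let u = 2x²+2, du = 4x dx
∫ u^2 du = u^3/3+C

Answer: (2x²+2)^3/3+C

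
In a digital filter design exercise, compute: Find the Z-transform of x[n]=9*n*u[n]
Z{n * u[n]}=z/(z-1)^2
By linearity: Z{9 * n * u[n]}=9z/(z-1)^2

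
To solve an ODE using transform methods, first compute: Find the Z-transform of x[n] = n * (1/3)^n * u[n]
Using the property Z{n * a^n * u[n]}=az/(z-a)^2
With a=1/3: X(z)=(1/3)z/(z - 1/3)^2, |z| > 1/3

Answer: (1/3)z/(z - 1/3)^2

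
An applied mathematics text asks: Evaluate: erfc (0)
erfc(x) = 1 - erf(x); erfc(0) = 1 - erf(0) = 1 - 0 = 1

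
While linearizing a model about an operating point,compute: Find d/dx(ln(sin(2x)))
Chain rule: d/dx[ln(u)] = u'/u where u = sin(2x)
u' = 2cos(2x)

Answer: (2cos(2x))/(sin(2x))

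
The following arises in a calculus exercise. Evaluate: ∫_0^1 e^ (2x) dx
Antiderivative: (1/2)e^(2x)
Evaluate: (1/2)(e^2-1)

Answer: (e^2-1)/2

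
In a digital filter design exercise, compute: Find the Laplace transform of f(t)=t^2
L{t^n}=n!/s^(n + 1)
L{t^2}=2!/s^3=2/s^3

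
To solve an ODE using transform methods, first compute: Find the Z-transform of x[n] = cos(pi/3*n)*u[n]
Z{cos(w0*n)*u[n]} = z(z - cos(w0))/(z^2 - 2z*cos(w0) + 1)
With w0 = pi/3: X(z) = z(z - cos(pi/3))/(z^2 - 2z*cos(pi/3) + 1)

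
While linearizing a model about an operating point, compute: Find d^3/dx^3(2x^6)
Apply power rule 3 times:
d^1: 12x^5
d^2: 60x^4
d^3: 240x^3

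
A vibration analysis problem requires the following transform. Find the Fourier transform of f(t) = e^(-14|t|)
Using the standard pair: F{e^(-a|t|)} = 2a/(a^2 + omega^2)
With a = 14: F(omega) = 28/(196 + omega^2)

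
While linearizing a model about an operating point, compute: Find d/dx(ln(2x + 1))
Chain rule: d/dx[ln(u)]=u'/u where u=2x + 1
u'=2

Answer: (2)/(2x + 1)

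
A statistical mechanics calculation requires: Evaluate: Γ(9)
Γ(n) = (n-1)! for positive integers
Γ(9) = 8! = 40320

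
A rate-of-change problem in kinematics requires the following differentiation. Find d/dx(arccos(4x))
d/dx[arccos(u)]=-u'/√(1-u²), u=4x, u'=4

Answer: -4/√(1-16x²)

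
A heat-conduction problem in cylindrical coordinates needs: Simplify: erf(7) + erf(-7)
erf is odd: erf(-7)=-erf(7)
erf(7) + erf(-7)=erf(7) - erf(7)=0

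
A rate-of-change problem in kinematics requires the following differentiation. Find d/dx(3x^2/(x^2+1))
Quotient rule: (f/g)' = (f'g - fg')/g²
f = 3x^2, f' = 6x
g = x^2 + 1, g' = 2x

Answer: (6x·(x^2 + 1) - 6x^3)/(x^2 + 1)²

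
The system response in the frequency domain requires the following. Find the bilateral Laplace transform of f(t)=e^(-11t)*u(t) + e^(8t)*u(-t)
For e^(-11t)*u(t): L = 1/(s + 11), Re(s) > -11
For e^(8t)*u(-t): L = -1/(s-8), Re(s) < 8
Combined: F(s) = 1/(s + 11) - 1/(s-8), -11 < Re(s) < 8

Answer: 1/(s + 11) - 1/(s-8), ROC: -11 < Re(s) < 8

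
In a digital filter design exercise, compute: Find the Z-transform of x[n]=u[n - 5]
Using the time-shift property: Z{u[n-5]} = z^(-5) * z/(z-1)
= z^(-4)/(z-1)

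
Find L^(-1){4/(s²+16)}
L^(-1){w/(s²+w²)} = sin(wt)
Here w = 4

Answer: sin(4t)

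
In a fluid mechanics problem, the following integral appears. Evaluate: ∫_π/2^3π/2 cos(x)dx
Antiderivative: sin(x)
Evaluate at bounds: [sin(1·3π/2)/1] - [sin(1·π/2)/1]
= ((-1) - (1))/1 = -2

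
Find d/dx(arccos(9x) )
d/dx[arccos(u)] = -u'/√(1-u²), u = 9x, u' = 9

Answer: -9/√(1 - 81x²)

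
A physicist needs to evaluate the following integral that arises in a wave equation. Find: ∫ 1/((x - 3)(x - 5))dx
Partial fractions: 1/((x-3)(x-5))=A/(x-3) + B/(x-5)
A=-1/2, B=1/2
∫ [-1/2· 1/(x-3) + 1/2· 1/(x-5)] dx
=(1/2)[ln|x-5| - ln|x-3|] + C

Answer: (1/2)·ln|(x-5)/(x-3)| + C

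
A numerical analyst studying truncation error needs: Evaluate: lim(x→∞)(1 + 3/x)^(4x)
Rewrite as [(1 + 3/x)^x]^4.
lim(1 + 3/x)^x = e^3, so limit = (e^3)^4 = e^12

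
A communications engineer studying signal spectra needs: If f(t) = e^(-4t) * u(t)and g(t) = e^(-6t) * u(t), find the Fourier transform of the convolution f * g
By the convolution theorem: F{f * g} = F(omega) * G(omega)
F(omega) = 1/(4+j * omega), G(omega) = 1/(6+j * omega)
F{f * g} = 1/((4+j * omega)(6+j * omega))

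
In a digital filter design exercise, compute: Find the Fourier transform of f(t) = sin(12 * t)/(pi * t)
sin(W * t)/(pi * t) = (W/pi) * sinc(W * t/pi) is the impulse response of the ideal low-pass filter with cutoff W (here W = 12).
Its Fourier transform is a rectangular function:
F(omega) = 1 for |omega| < 12, 0 otherwise

Answer: rect(omega/24) [i.e., 1 for |omega| < 12, 0 otherwise]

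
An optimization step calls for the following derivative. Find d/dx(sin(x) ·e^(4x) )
Product rule: (fg)' = f'g + fg'
f = sin(x), f' = cos(x)
g = e^(4x), g' = 4·e^(4x)

Answer: cos(x)·e^(4x) + 4·sin(x)·e^(4x)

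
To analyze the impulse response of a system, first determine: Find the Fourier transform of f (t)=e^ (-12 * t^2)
The Fourier transform of a Gaussian e^(-a*t^2) is sqrt(pi/a)*e^(-omega^2/(4a)).
With a=12: F(omega)=sqrt(pi/12)*e^(-omega^2/48)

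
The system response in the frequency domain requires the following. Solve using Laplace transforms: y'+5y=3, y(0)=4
Take L of both sides: sY(s)-4+5Y(s) = 3/s
Y(s)(s+5) = 3/s+4
Y(s) = 3/(s(s+5))+4/(s+5)
Partial fractions: 3/(s(s+5)) = (3/5)/s - (3/5)/(s+5)
So Y(s) = (3/5)/s+(17/5)/(s+5)
Inverse transform (L^(-1){1/s} = 1, L^(-1){1/(s+5)} = e^(-5t)):

Answer: y(t) = 3/5+(17/5)·e^(-5t)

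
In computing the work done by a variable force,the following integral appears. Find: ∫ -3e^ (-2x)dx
Since d/dx[e^(-2x)] = -2e^(-2x), we get 3/2 e^(-2x)+C

Answer: (3/2)e^(-2x)+C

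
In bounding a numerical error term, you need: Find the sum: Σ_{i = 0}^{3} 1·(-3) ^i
Geometric series: S=a(1 - r^n)/(1 - r)
a=1, r=-3, n=4
S=1(1-81)/4=-20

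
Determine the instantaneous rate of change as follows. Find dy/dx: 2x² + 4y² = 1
Differentiate: 4x + 8y·(dy/dx) = 0
dy/dx = -4x/(8y) = -(1/2)·(x/y)

Answer: dy/dx = -(1/2)·(x/y)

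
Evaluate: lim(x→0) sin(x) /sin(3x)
sin(u) ≈ u for small u:
sin(x)/sin(3x) ≈ x/(3x)=1/3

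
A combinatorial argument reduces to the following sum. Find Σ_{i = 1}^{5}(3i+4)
=3·Σ i+4·5=3·15+20=65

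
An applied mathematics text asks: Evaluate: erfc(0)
erfc(x) = 1 - erf(x); erfc(0) = 1 - erf(0) = 1-0 = 1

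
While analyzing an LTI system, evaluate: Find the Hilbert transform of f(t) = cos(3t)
The Hilbert transform shifts each frequency component by -pi/2.
H{cos(wt)} = sin(wt)
With w = 3: H{cos(3t)} = sin(3t)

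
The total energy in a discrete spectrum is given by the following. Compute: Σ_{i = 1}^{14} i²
Using formula: Σ i^2 = n(n + 1)(2n + 1)/6 = 14·15·29/6 = 1015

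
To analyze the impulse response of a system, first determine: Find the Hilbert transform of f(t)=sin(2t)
The Hilbert transform shifts each frequency component by -pi/2.
H{sin(wt)}=-cos(wt)
With w=2: H{sin(2t)}=-cos(2t)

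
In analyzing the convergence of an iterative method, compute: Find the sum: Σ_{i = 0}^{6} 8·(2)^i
Geometric series: S = a(1 - r^n)/(1 - r)
a = 8, r = 2, n = 7
S = 8(1-128)/-1 = 1016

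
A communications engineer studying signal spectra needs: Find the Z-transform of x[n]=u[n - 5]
Using the time-shift property: Z{u[n-5]}=z^(-5)*z/(z-1)
=z^(-4)/(z-1)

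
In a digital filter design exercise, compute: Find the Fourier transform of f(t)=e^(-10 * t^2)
The Fourier transform of a Gaussian e^(-a*t^2) is sqrt(pi/a)*e^(-omega^2/(4a)).
With a = 10: F(omega) = sqrt(pi/10)*e^(-omega^2/40)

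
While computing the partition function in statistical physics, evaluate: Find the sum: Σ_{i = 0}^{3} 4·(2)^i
Geometric series: S = a(1 - r^n)/(1 - r)
a = 4, r = 2, n = 4
S = 4(1 - 16)/-1 = 60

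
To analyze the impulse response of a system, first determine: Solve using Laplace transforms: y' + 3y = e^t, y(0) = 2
Take L: sY - 2+3Y=1/(s-1)
Y(s+3)=1/(s-1)+2
Y=1/((s-1)(s+3))+2/(s+3)
Partial fractions: 1/((s-1)(s+3))=(1/4)/(s-1) - (1/4)/(s+3)
So Y=(1/4)/(s-1)+(7/4)/(s+3)
Inverse Laplace transform (L^(-1){1/(s-1)}=e^t, L^(-1){1/(s+3)}=e^(-3t)):

Answer: y(t)=(1/4)·e^t+(7/4)·e^(-3t)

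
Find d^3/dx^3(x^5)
Apply power rule 3 times:
d^1: 5x^4
d^2: 20x^3
d^3: 60x^2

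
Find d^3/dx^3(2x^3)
Apply power rule 3 times:
d^1: 6x^2
d^2: 12x
d^3: 12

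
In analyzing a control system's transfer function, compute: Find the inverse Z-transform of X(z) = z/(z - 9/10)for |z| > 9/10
Standard pair: z/(z-a) <-> a^n*u[n] for causal signals
With a=9/10: x[n]=(9/10)^n*u[n]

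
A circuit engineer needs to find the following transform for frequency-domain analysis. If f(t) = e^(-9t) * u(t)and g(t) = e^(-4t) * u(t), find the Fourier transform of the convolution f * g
By the convolution theorem: F{f * g} = F(omega) * G(omega)
F(omega) = 1/(9+j * omega), G(omega) = 1/(4+j * omega)
F{f * g} = 1/((9+j * omega)(4+j * omega))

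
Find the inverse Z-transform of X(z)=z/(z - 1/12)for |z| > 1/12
Standard pair: z/(z-a) <-> a^n*u[n] for causal signals
With a = 1/12: x[n] = (1/12)^n*u[n]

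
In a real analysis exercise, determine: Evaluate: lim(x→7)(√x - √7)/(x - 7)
Multiply by conjugate (√x+√7)/(√x+√7):
= (x - 7)/((x - 7)(√x+√7)) = 1/(√x+√7)
As x → 7: 1/(2√7)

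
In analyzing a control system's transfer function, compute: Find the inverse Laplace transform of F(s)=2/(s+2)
L^(-1){2/(s-a)} = c·e^(at)
Here a = -2, c = 2

Answer: 2e^(-2t)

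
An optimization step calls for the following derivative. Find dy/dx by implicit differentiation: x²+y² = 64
Differentiate both sides: 2x + 2y·(dy/dx) = 0
Solve: dy/dx = -2x/(2y) = -x/y

Answer: dy/dx = -x/y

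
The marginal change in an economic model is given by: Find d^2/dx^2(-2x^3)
Apply power rule 2 times:
d^1: -6x^2
d^2: -12x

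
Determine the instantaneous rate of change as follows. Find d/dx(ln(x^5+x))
Chain rule: d/dx[ln(u)] = u'/u where u = x^5+x
u' = 5x^4+1

Answer: (5x^4+1)/(x^5+x)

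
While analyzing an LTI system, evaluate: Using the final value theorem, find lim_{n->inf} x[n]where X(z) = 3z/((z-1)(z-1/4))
Final value theorem: lim x[n] = lim_{z->1} (z-1) * X(z)
(z-1) * X(z) = 3z/(z-1/4)
As z->1: 3/(1-1/4) = 3/(3/4) = 4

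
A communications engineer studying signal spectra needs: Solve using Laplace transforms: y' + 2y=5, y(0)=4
Take L of both sides: sY(s) - 4 + 2Y(s) = 5/s
Y(s)(s + 2) = 5/s + 4
Y(s) = 5/(s(s + 2)) + 4/(s + 2)
Partial fractions: 5/(s(s + 2)) = (5/2)/s - (5/2)/(s + 2)
So Y(s) = (5/2)/s + (3/2)/(s + 2)
Inverse transform (L^(-1){1/s} = 1, L^(-1){1/(s + 2)} = e^(-2t)):

Answer: y(t) = 5/2 + (3/2)·e^(-2t)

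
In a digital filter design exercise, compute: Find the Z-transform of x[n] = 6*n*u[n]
Z{n * u[n]} = z/(z-1)^2
By linearity: Z{6 * n * u[n]} = 6z/(z-1)^2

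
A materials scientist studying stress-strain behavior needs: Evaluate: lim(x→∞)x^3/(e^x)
Apply L'Hôpital 3 times (∞/∞ each time):
Eventually get 3!/(e^x) → 0

Answer: 0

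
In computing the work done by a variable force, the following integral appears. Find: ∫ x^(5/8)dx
Power rule: ∫ x^(5/8) dx = x^(13/8)/(13/8)+C

Answer: (8/13)·x^(13/8)+C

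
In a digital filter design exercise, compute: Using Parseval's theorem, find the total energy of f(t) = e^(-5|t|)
Parseval's theorem: E = integral |f(t)|^2 dt = (1/2pi) integral |F(omega)|^2 domega
E = integral_{-inf}^{inf} e^(-10|t|) dt = 2*integral_0^inf e^(-10t) dt = 2/(2*5) = 1/5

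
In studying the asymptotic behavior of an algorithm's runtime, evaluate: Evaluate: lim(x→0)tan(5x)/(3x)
tan(u) ≈ u for small u:
tan(5x)/(3x) ≈ 5x/(3x) = 5/3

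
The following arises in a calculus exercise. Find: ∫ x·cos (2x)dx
By parts: u=x, dv=cos(2x) dx
du=dx, v=sin(2x)/2
=x·sin(2x)/2 + cos(2x)/2² + C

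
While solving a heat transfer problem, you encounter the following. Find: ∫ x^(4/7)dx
Power rule: ∫ x^(4/7) dx=x^(11/7)/(11/7)+C

Answer: (7/11)·x^(11/7)+C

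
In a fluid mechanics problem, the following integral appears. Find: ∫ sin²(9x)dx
Using identity sin²(u) = (1 - cos(2u))/2:
∫ (1 - cos(18x))/2 dx = x/2 - sin(18x)/36+C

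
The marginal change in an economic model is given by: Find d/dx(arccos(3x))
d/dx[arccos(u)]=-u'/√(1-u²), u=3x, u'=3

Answer: -3/√(1 - 9x²)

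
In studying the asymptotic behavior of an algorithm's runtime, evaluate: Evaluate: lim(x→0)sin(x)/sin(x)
sin(u) ≈ u for small u:
sin(x)/sin(x) ≈ x/(x) = 1/1

Answer: 1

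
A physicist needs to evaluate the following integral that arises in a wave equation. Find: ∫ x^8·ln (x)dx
By parts: u = ln(x), dv = x^8 dx
du = 1/x dx, v = x^9/9
= x^9·ln(x)/9 - ∫ x^8/9 dx
= x^9·ln(x)/9 - x^9/81 + C

Answer: x^9(ln(x)/9 - 1/81) + C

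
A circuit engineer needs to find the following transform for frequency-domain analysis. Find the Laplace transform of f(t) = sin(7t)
L{sin(wt)}=w/(s² + w²)
L{sin(7t)}=7/(s² + 49)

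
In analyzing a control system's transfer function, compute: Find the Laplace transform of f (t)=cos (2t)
L{cos(wt)}=s/(s²+w²)
L{cos(2t)}=s/(s²+4)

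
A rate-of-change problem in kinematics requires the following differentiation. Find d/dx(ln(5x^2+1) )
Chain rule: d/dx[ln(u)] = u'/u where u = 5x^2+1
u' = 10x

Answer: (10x)/(5x^2+1)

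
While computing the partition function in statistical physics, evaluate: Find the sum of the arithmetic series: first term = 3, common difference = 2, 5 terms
Last term: a_n=3 + (5 - 1)·2=11
Sum=n(a_1 + a_n)/2=5(3 + 11)/2=35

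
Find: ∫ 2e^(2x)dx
Since d/dx[e^(2x)]=2e^(2x), we get 1 e^(2x) + C

Answer: e^(2x) + C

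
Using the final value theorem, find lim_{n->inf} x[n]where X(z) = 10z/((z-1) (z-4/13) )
Final value theorem: lim x[n] = lim_{z->1} (z-1) * X(z)
(z-1) * X(z) = 10z/(z-4/13)
As z->1: 10/(1 - 4/13) = 10/(9/13) = 130/9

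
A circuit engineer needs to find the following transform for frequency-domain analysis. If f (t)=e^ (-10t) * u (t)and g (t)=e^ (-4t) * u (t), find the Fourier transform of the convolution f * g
By the convolution theorem: F{f * g} = F(omega) * G(omega)
F(omega) = 1/(10 + j * omega), G(omega) = 1/(4 + j * omega)
F{f * g} = 1/((10 + j * omega)(4 + j * omega))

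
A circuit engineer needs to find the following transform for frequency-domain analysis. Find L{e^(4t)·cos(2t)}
First shifting: L{e^(at)f(t)} = F(s-a)
L{cos(2t)} = s/(s²+4)
Shift: (s-4)/((s-4)²+4)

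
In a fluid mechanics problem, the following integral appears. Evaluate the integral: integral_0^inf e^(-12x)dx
integral_0^inf e^(-12x) dx=[-1/12*e^(-12x)]_0^inf
=0 - (-1/12)=1/12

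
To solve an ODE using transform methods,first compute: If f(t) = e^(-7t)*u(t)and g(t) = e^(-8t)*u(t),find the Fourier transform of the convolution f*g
By the convolution theorem: F{f*g} = F(omega)*G(omega)
F(omega) = 1/(7+j*omega), G(omega) = 1/(8+j*omega)
F{f*g} = 1/((7+j*omega)(8+j*omega))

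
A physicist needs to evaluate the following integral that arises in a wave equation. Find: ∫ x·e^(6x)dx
Integration by parts: u=x, dv=e^(6x) dx
du=dx, v=e^(6x)/6
=x·e^(6x)/6 - ∫ e^(6x)/6 dx
=x·e^(6x)/6 - e^(6x)/36+C

Answer: e^(6x)(x/6-1/36)+C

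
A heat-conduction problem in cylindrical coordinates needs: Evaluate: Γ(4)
Γ(n) = (n-1)! for positive integers
Γ(4) = 3! = 6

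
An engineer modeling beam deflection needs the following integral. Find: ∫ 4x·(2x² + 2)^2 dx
Let u=2x² + 2, du=4x dx
∫ u^2 du=u^3/3 + C

Answer: (2x² + 2)^3/3 + C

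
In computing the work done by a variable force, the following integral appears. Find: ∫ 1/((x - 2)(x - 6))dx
Partial fractions: 1/((x-2)(x-6)) = A/(x-2)+B/(x-6)
A = -1/4, B = 1/4
∫ [-1/4· 1/(x-2)+1/4· 1/(x-6)] dx
= (1/4)[ln|x-6| - ln|x-2|]+C

Answer: (1/4)·ln|(x-6)/(x-2)|+C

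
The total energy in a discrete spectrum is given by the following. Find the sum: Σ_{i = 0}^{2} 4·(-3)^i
Geometric series: S=a(1 - r^n)/(1 - r)
a=4, r=-3, n=3
S=4(1 + 27)/4=28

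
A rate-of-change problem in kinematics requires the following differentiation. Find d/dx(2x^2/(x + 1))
Quotient rule: (f/g)' = (f'g - fg')/g²
f = 2x^2, f' = 4x
g = x+1, g' = 1

Answer: (4x·(x+1)-2x^2)/(x+1)²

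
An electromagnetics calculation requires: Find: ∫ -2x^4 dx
Using power rule: ∫ -2x^4 dx = -2/5 x^5 + C = (-2/5)x^5 + C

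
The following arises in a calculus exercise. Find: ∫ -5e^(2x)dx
Since d/dx[e^(2x)]=2e^(2x), we get -5/2 e^(2x)+C

Answer: (-5/2)e^(2x)+C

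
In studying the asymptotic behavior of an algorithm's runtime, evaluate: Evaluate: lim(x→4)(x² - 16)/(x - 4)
Factor: (x² - 16)=(x-4)(x + 4)
Cancel (x-4): lim(x→4) (x + 4)=8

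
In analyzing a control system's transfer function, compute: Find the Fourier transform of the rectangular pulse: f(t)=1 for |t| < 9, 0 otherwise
F(omega)=integral from -9 to 9 of e^(-j*omega*t) dt
=2*sin(9*omega)/omega=18*sinc(9*omega/pi)

Answer: 2*sin(9*omega)/omega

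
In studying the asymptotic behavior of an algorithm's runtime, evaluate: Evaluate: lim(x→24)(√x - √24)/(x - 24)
Multiply by conjugate (√x+√24)/(√x+√24):
=(x - 24)/((x - 24)(√x+√24))=1/(√x+√24)
As x → 24: 1/(2√24)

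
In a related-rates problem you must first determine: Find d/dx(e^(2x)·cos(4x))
Product rule: (fg)'=f'g + fg'
f=e^(2x), f'=2·e^(2x)
g=cos(4x), g'=-4·sin(4x)

Answer: 2·e^(2x)·cos(4x) - 4·e^(2x)·sin(4x)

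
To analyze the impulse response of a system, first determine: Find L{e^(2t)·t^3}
First shifting: L{e^(at)f(t)} = F(s-a)
L{t^3} = 6/s^4
Shift s → s-2: 6/(s-2)^4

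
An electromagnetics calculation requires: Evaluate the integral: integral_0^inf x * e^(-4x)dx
This is a Gamma integral. Substitute u=4x (du=4 dx):
integral_0^inf x*e^(-4x) dx=(1/4^2) integral_0^inf u^1*e^(-u) du
=Gamma(2)/4^2=1!/4^2=1/16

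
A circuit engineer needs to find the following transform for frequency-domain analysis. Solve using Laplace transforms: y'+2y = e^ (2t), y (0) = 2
Take L: sY - 2 + 2Y = 1/(s-2)
Y(s + 2) = 1/(s-2) + 2
Y = 1/((s-2)(s + 2)) + 2/(s + 2)
Partial fractions: 1/((s-2)(s + 2)) = (1/4)/(s-2) - (1/4)/(s + 2)
So Y = (1/4)/(s-2) + (7/4)/(s + 2)
Inverse Laplace transform (L^(-1){1/(s-2)} = e^(2t), L^(-1){1/(s + 2)} = e^(-2t)):

Answer: y(t) = (1/4)·e^(2t) + (7/4)·e^(-2t)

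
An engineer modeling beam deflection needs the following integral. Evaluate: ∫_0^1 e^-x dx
Antiderivative: -e^-x
Evaluate: -(e^-1 - 1)

Answer: (e^-1 - 1)/(-1)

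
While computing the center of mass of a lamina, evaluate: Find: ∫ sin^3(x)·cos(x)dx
Let u = sin(x), du = cos(x) dx
∫ u^3 du = u^4/4 + C

Answer: sin^4(x)/4 + C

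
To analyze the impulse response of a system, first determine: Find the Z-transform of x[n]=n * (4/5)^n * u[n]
Using the property Z{n * a^n * u[n]}=az/(z-a)^2
With a=4/5: X(z)=(4/5)z/(z - 4/5)^2, |z| > 4/5

Answer: (4/5)z/(z - 4/5)^2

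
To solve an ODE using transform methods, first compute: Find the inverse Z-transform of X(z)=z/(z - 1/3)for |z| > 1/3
Standard pair: z/(z-a) <-> a^n * u[n] for causal signals
With a = 1/3: x[n] = (1/3)^n * u[n]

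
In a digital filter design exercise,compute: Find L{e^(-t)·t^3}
First shifting: L{e^(at)f(t)} = F(s-a)
L{t^3} = 6/s^4
Shift s → s+1: 6/(s+1)^4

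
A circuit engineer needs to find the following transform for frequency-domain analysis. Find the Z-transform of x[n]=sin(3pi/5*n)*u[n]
Z{sin(w0 * n) * u[n]} = z * sin(w0)/(z^2-2z * cos(w0)+1)
With w0 = 3pi/5: X(z) = z * sin(3pi/5)/(z^2-2z * cos(3pi/5)+1)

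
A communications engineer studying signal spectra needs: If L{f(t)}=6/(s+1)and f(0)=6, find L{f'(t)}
L{f'(t)} = s·F(s) - f(0) = 6s/(s + 1) - 6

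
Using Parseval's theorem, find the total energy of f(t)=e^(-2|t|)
Parseval's theorem: E = integral |f(t)|^2 dt = (1/2pi) integral |F(omega)|^2 domega
E = integral_{-inf}^{inf} e^(-4|t|) dt = 2 * integral_0^inf e^(-4t) dt = 2/(2 * 2) = 1/2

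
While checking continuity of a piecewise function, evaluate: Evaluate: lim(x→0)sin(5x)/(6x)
L'Hôpital (0/0): lim 5cos(5x)/6 = 5/6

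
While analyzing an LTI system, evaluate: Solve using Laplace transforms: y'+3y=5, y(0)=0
Take L of both sides: sY(s) - 0 + 3Y(s) = 5/s
Y(s)(s + 3) = 5/s + 0
Y(s) = 5/(s(s + 3)) + 0/(s + 3)
Partial fractions: 5/(s(s + 3)) = (5/3)/s - (5/3)/(s + 3)
So Y(s) = (5/3)/s - (5/3)/(s + 3)
Inverse transform (L^(-1){1/s} = 1, L^(-1){1/(s + 3)} = e^(-3t)):

Answer: y(t) = 5/3 - (5/3)·e^(-3t)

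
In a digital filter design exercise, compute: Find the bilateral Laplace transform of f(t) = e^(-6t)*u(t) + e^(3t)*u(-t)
For e^(-6t) * u(t): L = 1/(s + 6), Re(s) > -6
For e^(3t) * u(-t): L = -1/(s-3), Re(s) < 3
Combined: F(s) = 1/(s + 6) - 1/(s-3), -6 < Re(s) < 3

Answer: 1/(s + 6) - 1/(s-3), ROC: -6 < Re(s) < 3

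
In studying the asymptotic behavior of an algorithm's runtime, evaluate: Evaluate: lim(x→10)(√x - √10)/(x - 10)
Multiply by conjugate (√x + √10)/(√x + √10):
= (x - 10)/((x - 10)(√x + √10)) = 1/(√x + √10)
As x → 10: 1/(2√10)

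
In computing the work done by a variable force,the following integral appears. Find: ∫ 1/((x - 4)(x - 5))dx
Partial fractions: 1/((x-4)(x-5))=A/(x-4)+B/(x-5)
A=-1, B=1
∫ [-1· 1/(x-4)+1· 1/(x-5)] dx
=(1)[ln|x-5| - ln|x-4|]+C

Answer: ln|(x-5)/(x-4)|+C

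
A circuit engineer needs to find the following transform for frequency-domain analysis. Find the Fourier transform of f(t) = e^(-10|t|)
Using the standard pair: F{e^(-a|t|)}=2a/(a^2+omega^2)
With a=10: F(omega)=20/(100+omega^2)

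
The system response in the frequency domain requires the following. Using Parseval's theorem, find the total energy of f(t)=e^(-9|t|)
Parseval's theorem: E=integral |f(t)|^2 dt=(1/2pi) integral |F(omega)|^2 domega
E=integral_{-inf}^{inf} e^(-18|t|) dt=2*integral_0^inf e^(-18t) dt=2/(2*9)=1/9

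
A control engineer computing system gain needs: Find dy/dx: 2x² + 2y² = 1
Differentiate: 4x + 4y·(dy/dx) = 0
dy/dx = -4x/(4y) = -1·(x/y)

Answer: dy/dx = -1·(x/y)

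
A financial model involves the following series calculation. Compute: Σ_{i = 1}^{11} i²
Using formula: Σ i^2=n(n+1)(2n+1)/6=11·12·23/6=506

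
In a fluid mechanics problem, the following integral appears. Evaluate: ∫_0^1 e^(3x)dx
Antiderivative: (1/3)e^(3x)
Evaluate: (1/3)(e^3 - 1)

Answer: (e^3 - 1)/3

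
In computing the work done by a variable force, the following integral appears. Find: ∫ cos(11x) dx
Using substitution u=11x: ∫ cos(u) du/11=sin(u)/11+C

Answer: (1/11)sin(11x)+C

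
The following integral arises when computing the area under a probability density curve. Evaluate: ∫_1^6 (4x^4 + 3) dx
Step 1: Find antiderivative F(x)=(4/5)x^5+3x
Step 2: F(6) - F(1)=31194/5 - (19/5)=6235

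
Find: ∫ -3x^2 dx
Using power rule: ∫ -3x^2 dx=-3/3 x^3+C=-x^3+C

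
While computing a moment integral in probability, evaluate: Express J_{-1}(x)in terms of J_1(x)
For integer n: J_{-n}(x)=(-1)^n J_n(x)
With n=1: J_{-1}(x)=(-1)^1 J_1(x)=-J_1(x)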